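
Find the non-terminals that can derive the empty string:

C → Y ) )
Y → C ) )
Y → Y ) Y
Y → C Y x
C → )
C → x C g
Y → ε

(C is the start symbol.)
A non-terminal is nullable if it can derive ε (the empty string): either it has an ε-production, or it has a production whose right-hand side consists entirely of nullable non-terminals.

ε-productions: Y → ε
So Y is immediately nullable.
No further non-terminal can be added: every production for the remaining non-terminals contains a terminal or a non-nullable non-terminal.
Nullable = { 'Y' }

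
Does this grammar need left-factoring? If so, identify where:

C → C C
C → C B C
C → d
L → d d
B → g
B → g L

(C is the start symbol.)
Left-factoring is needed when two productions for the same non-terminal
share a common prefix on the right-hand side.

Productions for C:
  C → C C
  C → C B C
  C → d
Productions for B:
  B → g
  B → g L

Found common prefix 'C' in productions for C
Found common prefix 'g' in productions for B

Answer: Yes, C has productions with common prefix 'C'; B has productions with common prefix 'g'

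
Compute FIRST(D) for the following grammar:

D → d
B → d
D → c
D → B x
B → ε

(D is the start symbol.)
{ 'c', 'd', 'x' }

FIRST sets of the other non-terminals involved (by the same procedure, iterated to a fixed point):
  FIRST(B) = { 'd', ε }

From D → d:
  - d is a terminal: add 'd' and stop
From D → c:
  - c is a terminal: add 'c' and stop
From D → B x:
  - B is a non-terminal: add FIRST(B) \ {ε} = { 'd' }
    B is nullable, so continue to the next symbol
  - x is a terminal: add 'x' and stop

Collecting: FIRST(D) = { 'c', 'd', 'x' }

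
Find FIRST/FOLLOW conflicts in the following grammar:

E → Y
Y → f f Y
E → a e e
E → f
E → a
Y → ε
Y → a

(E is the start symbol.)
No FIRST/FOLLOW conflicts.

A FIRST/FOLLOW conflict occurs when a non-terminal N has a nullable alternative N → β (β ⇒* ε) and another alternative N → α with FIRST(α) ∩ FOLLOW(N) ≠ ∅: on such a lookahead the parser cannot decide between expanding α and letting N vanish via β.

Nullable non-terminals: E, Y.
FIRST sets used below: FIRST(Y) = { 'a', 'f', ε }

E: nullable alternative(s) E → Y; FOLLOW(E) = { $ }
  E → Y: FIRST \ {ε} = { 'a', 'f' } — this is the only nullable alternative, skip
  E → a e e: FIRST \ {ε} = { 'a' } — disjoint from FOLLOW(E)
  E → f: FIRST \ {ε} = { 'f' } — disjoint from FOLLOW(E)
  E → a: FIRST \ {ε} = { 'a' } — disjoint from FOLLOW(E)

Y: nullable alternative(s) Y → ε; FOLLOW(Y) = { $ }
  Y → f f Y: FIRST \ {ε} = { 'f' } — disjoint from FOLLOW(Y)
  Y → ε: FIRST \ {ε} = { } — this is the only nullable alternative, skip
  Y → a: FIRST \ {ε} = { 'a' } — disjoint from FOLLOW(Y)

No FIRST/FOLLOW conflicts found.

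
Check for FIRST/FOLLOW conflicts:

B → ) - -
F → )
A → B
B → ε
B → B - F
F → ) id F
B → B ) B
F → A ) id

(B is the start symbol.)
Yes. B → ')' '-' '-' with FOLLOW(B) on { ')' }; B → B '-' F with FOLLOW(B) on { ')', '-' }; B → B ')' B with FOLLOW(B) on { ')', '-' }

A FIRST/FOLLOW conflict occurs when a non-terminal N has a nullable alternative N → β (β ⇒* ε) and another alternative N → α with FIRST(α) ∩ FOLLOW(N) ≠ ∅: on such a lookahead the parser cannot decide between expanding α and letting N vanish via β.

Nullable non-terminals: A, B.
FIRST sets used below: FIRST(B) = { ')', '-', ε }
A has a nullable alternative but only one production, so nothing to check.

B: nullable alternative(s) B → ε; FOLLOW(B) = { $, ')', '-' }
  B → ) - -: FIRST \ {ε} = { ')' } — overlaps FOLLOW(B) on { ')' }: CONFLICT
  B → ε: FIRST \ {ε} = { } — this is the only nullable alternative, skip
  B → B - F: FIRST \ {ε} = { ')', '-' } — overlaps FOLLOW(B) on { ')', '-' }: CONFLICT
  B → B ) B: FIRST \ {ε} = { ')', '-' } — overlaps FOLLOW(B) on { ')', '-' }: CONFLICT

F has no nullable alternative, so no FIRST/FOLLOW check is needed there.

So the grammar has 3 FIRST/FOLLOW conflicts (marked CONFLICT above).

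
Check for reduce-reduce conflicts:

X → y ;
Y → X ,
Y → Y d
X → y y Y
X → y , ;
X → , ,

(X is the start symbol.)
A reduce-reduce conflict occurs when an LR(0) state has two complete items [A → α .] and [B → β .] — both call for a reduction, and with no lookahead the parser cannot choose between them.

Augment with X' → X and build the canonical LR(0) collection (I0 = CLOSURE({[X' → . X]}), then GOTO on every symbol after a dot until no new states appear). It has 13 states:
  I0: { [X → . , ,], [X → . y , ;], [X → . y ;], [X → . y y Y], [X' → . X] }  — shift
  I1: { [X → , . ,] }  — shift
  I2: { [X' → X .] }  — accept
  I3: { [X → y . , ;], [X → y . ;], [X → y . y Y] }  — shift
  I4: { [X → y , . ;] }  — shift
  I5: { [X → y ; .] }  — reduce
  I6: { [X → . , ,], [X → . y , ;], [X → . y ;], [X → . y y Y], [X → y y . Y], [Y → . X ,], [Y → . Y d] }  — shift
  I7: { [Y → X . ,] }  — shift
  I8: { [X → y y Y .], [Y → Y . d] }  — shift, reduce
  I9: { [Y → Y d .] }  — reduce
  I10: { [Y → X , .] }  — reduce
  I11: { [X → y , ; .] }  — reduce
  I12: { [X → , , .] }  — reduce

No state contains more than one complete item.

Answer: No reduce-reduce conflicts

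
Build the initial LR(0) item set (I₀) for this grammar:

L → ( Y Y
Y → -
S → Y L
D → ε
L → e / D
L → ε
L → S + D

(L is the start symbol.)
{ [L → . ( Y Y], [L → . S + D], [L → . e / D], [L → .], [L' → . L], [S → . Y L], [Y → . -] }

First, augment the grammar with L' → L
I₀ = CLOSURE({ [L' → . L] }):
  [L' → . L] has the dot before L: add [L → . ( Y Y], [L → . e / D], [L → .], [L → . S + D]
  [L → . S + D] has the dot before S: add [S → . Y L]
  [S → . Y L] has the dot before Y: add [Y → . -]
No further items can be added.

I₀ = { [L → . ( Y Y], [L → . S + D], [L → . e / D], [L → .], [L' → . L], [S → . Y L], [Y → . -] }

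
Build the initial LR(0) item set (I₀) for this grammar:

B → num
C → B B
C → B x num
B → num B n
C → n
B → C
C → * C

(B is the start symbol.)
{ [B → . C], [B → . num B n], [B → . num], [B' → . B], [C → . * C], [C → . B B], [C → . B x num], [C → . n] }

First, augment the grammar with B' → B
I₀ = CLOSURE({ [B' → . B] }):
  [B' → . B] has the dot before B: add [B → . num], [B → . num B n], [B → . C]
  [B → . C] has the dot before C: add [C → . B B], [C → . B x num], [C → . n], [C → . * C]
No further items can be added.

I₀ = { [B → . C], [B → . num B n], [B → . num], [B' → . B], [C → . * C], [C → . B B], [C → . B x num], [C → . n] }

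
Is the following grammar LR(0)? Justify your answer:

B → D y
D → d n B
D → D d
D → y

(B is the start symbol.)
Yes, the grammar is LR(0)

Augment with B' → B and build the canonical LR(0) collection (I0 = CLOSURE({[B' → . B]}), then GOTO on every symbol after a dot until no new states appear). It has 9 states:
  I0: { [B → . D y], [B' → . B], [D → . D d], [D → . d n B], [D → . y] }  — shift
  I1: { [B' → B .] }  — accept
  I2: { [B → D . y], [D → D . d] }  — shift
  I3: { [D → d . n B] }  — shift
  I4: { [D → y .] }  — reduce
  I5: { [B → . D y], [D → . D d], [D → . d n B], [D → . y], [D → d n . B] }  — shift
  I6: { [D → d n B .] }  — reduce
  I7: { [D → D d .] }  — reduce
  I8: { [B → D y .] }  — reduce

Every state is either a pure shift/goto state or contains exactly one complete item and nothing to shift — no conflicts. The grammar is LR(0).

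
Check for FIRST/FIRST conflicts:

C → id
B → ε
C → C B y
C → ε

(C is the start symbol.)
Yes. C → id / C → C B y on { 'id' }

A FIRST/FIRST conflict occurs when two productions N → α and N → β for the same non-terminal have FIRST(α) ∩ FIRST(β) ≠ ∅ (with ε ∈ FIRST of a nullable right-hand side, so two nullable alternatives also conflict).

FIRST sets of the non-terminals at (or reachable through a nullable prefix from) the front of some alternative:
  FIRST(C) = { 'id', 'y', ε }
  FIRST(B) = { ε }

Productions for C:
  C → id: FIRST = { 'id' }
  C → C B y: FIRST = { 'id', 'y' }
  C → ε: FIRST = { ε }
B has only one production, so no FIRST/FIRST conflict is possible there.

Conflict for C: C → id and C → C B y
  Overlap: { 'id' }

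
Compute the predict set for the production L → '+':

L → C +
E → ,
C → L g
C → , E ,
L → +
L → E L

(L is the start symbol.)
PREDICT(L → '+') = (FIRST(RHS) \ {ε}) ∪ (FOLLOW(L) if ε ∈ FIRST(RHS), i.e. RHS ⇒* ε)
FIRST('+') = { '+' }
ε ∉ FIRST('+'), so FOLLOW(L) is not added.
PREDICT(L → '+') = { '+' }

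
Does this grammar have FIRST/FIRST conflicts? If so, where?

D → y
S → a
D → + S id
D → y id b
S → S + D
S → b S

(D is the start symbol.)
Yes. D → y / D → y id b on { 'y' }; S → a / S → S '+' D on { 'a' }; S → S '+' D / S → b S on { 'b' }

A FIRST/FIRST conflict occurs when two productions N → α and N → β for the same non-terminal have FIRST(α) ∩ FIRST(β) ≠ ∅ (with ε ∈ FIRST of a nullable right-hand side, so two nullable alternatives also conflict).

FIRST sets of the non-terminals at (or reachable through a nullable prefix from) the front of some alternative:
  FIRST(S) = { 'a', 'b' }

Productions for D:
  D → y: FIRST = { 'y' }
  D → + S id: FIRST = { '+' }
  D → y id b: FIRST = { 'y' }
Productions for S:
  S → a: FIRST = { 'a' }
  S → S + D: FIRST = { 'a', 'b' }
  S → b S: FIRST = { 'b' }

Conflict for D: D → y and D → y id b
  Overlap: { 'y' }
Conflict for S: S → a and S → S + D
  Overlap: { 'a' }
Conflict for S: S → S + D and S → b S
  Overlap: { 'b' }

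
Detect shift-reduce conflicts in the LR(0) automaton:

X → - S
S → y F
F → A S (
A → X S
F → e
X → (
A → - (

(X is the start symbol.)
Augment with X' → X and build the canonical LR(0) collection (I0 = CLOSURE({[X' → . X]}), then GOTO on every symbol after a dot until no new states appear). It has 15 states:
  I0: { [X → . (], [X → . - S], [X' → . X] }  — shift
  I1: { [X → ( .] }  — reduce
  I2: { [S → . y F], [X → - . S] }  — shift
  I3: { [X' → X .] }  — accept
  I4: { [X → - S .] }  — reduce
  I5: { [A → . - (], [A → . X S], [F → . A S (], [F → . e], [S → y . F], [X → . (], [X → . - S] }  — shift
  I6: { [A → - . (], [S → . y F], [X → - . S] }  — shift
  I7: { [F → A . S (], [S → . y F] }  — shift
  I8: { [S → y F .] }  — reduce
  I9: { [A → X . S], [S → . y F] }  — shift
  I10: { [F → e .] }  — reduce
  I11: { [A → X S .] }  — reduce
  I12: { [F → A S . (] }  — shift
  I13: { [F → A S ( .] }  — reduce
  I14: { [A → - ( .] }  — reduce

No state contains both a complete item and a shift item.

Answer: No shift-reduce conflicts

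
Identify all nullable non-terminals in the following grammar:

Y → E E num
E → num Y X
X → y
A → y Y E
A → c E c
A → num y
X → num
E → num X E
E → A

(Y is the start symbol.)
There are no ε-productions, so no non-terminal can derive ε.
No non-terminals are nullable.

Answer: None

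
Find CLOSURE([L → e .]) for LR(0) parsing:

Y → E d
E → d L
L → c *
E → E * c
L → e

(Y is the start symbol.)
Start with: [L → e .]
The dot is at the end, so nothing is added.

CLOSURE = { [L → e .] }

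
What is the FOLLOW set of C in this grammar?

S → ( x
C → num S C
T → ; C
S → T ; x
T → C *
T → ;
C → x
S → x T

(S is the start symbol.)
{ $, '*', ';', 'num', 'x' }

In C → num S C: C is at the end; this adds FOLLOW(C) to itself — nothing new
In T → ; C: C is at the end, add FOLLOW(T)
In T → C *: C is followed by '*', add FIRST('*') \ {ε} = { '*' }

The FOLLOW sets referred to above (computed the same way, to a fixed point):
  FOLLOW(T) = { $, ';', 'num', 'x' }

Taking the union: FOLLOW(C) = { $, '*', ';', 'num', 'x' }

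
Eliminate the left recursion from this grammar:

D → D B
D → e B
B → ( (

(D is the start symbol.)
D is directly left-recursive. The standard transformation for
  A → A α₁ | ... | A α_m | β₁ | ... | β_n
is
  A  → β₁ A' | ... | β_n A'
  A' → α₁ A' | ... | α_m A' | ε

D → e B becomes D → e B D'
D → D B becomes D' → B D'
Add D' → ε

Productions for other non-terminals are unchanged:
  B → ( (

Resulting grammar:
D → e B D'
D' → B D'
D' → ε
B → ( (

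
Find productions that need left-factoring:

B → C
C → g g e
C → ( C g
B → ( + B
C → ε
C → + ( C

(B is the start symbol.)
No, left-factoring is not needed

Left-factoring is needed when two productions for the same non-terminal
share a common prefix on the right-hand side.

Productions for B:
  B → C
  B → ( + B
Productions for C:
  C → g g e
  C → ( C g
  C → ε
  C → + ( C

No common prefixes found.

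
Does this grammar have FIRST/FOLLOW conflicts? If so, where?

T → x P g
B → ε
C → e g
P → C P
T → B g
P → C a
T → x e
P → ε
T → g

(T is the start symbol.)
No FIRST/FOLLOW conflicts.

Nullable non-terminals: B, P.
FIRST sets used below: FIRST(C) = { 'e' }
B has a nullable alternative but only one production, so nothing to check.

P: nullable alternative(s) P → ε; FOLLOW(P) = { 'g' }
  P → C P: FIRST \ {ε} = { 'e' } — disjoint from FOLLOW(P)
  P → C a: FIRST \ {ε} = { 'e' } — disjoint from FOLLOW(P)
  P → ε: FIRST \ {ε} = { } — this is the only nullable alternative, skip

C, T have no nullable alternative, so no FIRST/FOLLOW check is needed there.

No FIRST/FOLLOW conflicts found.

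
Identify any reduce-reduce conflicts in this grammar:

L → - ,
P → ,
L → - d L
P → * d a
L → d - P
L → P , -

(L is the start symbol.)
No reduce-reduce conflicts

A reduce-reduce conflict occurs when an LR(0) state has two complete items [A → α .] and [B → β .] — both call for a reduction, and with no lookahead the parser cannot choose between them.

Augment with L' → L and build the canonical LR(0) collection (I0 = CLOSURE({[L' → . L]}), then GOTO on every symbol after a dot until no new states appear). It has 16 states:
  I0: { [L → . - ,], [L → . - d L], [L → . P , -], [L → . d - P], [L' → . L], [P → . * d a], [P → . ,] }  — shift
  I1: { [P → * . d a] }  — shift
  I2: { [P → , .] }  — reduce
  I3: { [L → - . ,], [L → - . d L] }  — shift
  I4: { [L' → L .] }  — accept
  I5: { [L → P . , -] }  — shift
  I6: { [L → d . - P] }  — shift
  I7: { [L → d - . P], [P → . * d a], [P → . ,] }  — shift
  I8: { [L → d - P .] }  — reduce
  I9: { [L → P , . -] }  — shift
  I10: { [L → P , - .] }  — reduce
  I11: { [L → - , .] }  — reduce
  I12: { [L → - d . L], [L → . - ,], [L → . - d L], [L → . P , -], [L → . d - P], [P → . * d a], [P → . ,] }  — shift
  I13: { [L → - d L .] }  — reduce
  I14: { [P → * d . a] }  — shift
  I15: { [P → * d a .] }  — reduce

No state contains more than one complete item.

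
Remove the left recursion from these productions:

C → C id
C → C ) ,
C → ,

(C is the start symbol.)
C → , C'
C' → id C'
C' → ) , C'
C' → ε

C is directly left-recursive. The standard transformation for
  A → A α₁ | ... | A α_m | β₁ | ... | β_n
is
  A  → β₁ A' | ... | β_n A'
  A' → α₁ A' | ... | α_m A' | ε

C → , becomes C → , C'
C → C id becomes C' → id C'
C → C ) , becomes C' → ) , C'
Add C' → ε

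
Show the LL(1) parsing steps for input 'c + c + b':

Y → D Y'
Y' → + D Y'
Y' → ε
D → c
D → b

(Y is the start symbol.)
LL(1) parsing maintains a stack (initially the start symbol over $) and the input. At each step: if the stack top is a terminal, match it against the current input token; if it is a non-terminal N, replace it with the RHS of M[N, lookahead] (the unique production whose predict set contains the lookahead).

Stack is shown with the top on the left.

Stack     Input        Action
-----------------------------
Y $       c + c + b $  output Y → D Y'
D Y' $    c + c + b $  output D → c
c Y' $    c + c + b $  match 'c'
Y' $      + c + b $    output Y' → + D Y'
+ D Y' $  + c + b $    match '+'
D Y' $    c + b $      output D → c
c Y' $    c + b $      match 'c'
Y' $      + b $        output Y' → + D Y'
+ D Y' $  + b $        match '+'
D Y' $    b $          output D → b
b Y' $    b $          match 'b'
Y' $      $            output Y' → ε
$         $            accept

The string is accepted.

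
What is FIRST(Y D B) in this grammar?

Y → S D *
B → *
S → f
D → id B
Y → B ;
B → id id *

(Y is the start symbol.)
FIRST sets of the non-terminals involved (from the grammar, by fixed-point iteration):
  FIRST(Y) = { '*', 'f', 'id' }

To compute FIRST(Y D B), process the symbols left to right:
Symbol Y is a non-terminal. Add FIRST(Y) \ {ε} = { '*', 'f', 'id' }
Y is not nullable (ε ∉ FIRST(Y)), so stop here.
FIRST(Y D B) = { '*', 'f', 'id' }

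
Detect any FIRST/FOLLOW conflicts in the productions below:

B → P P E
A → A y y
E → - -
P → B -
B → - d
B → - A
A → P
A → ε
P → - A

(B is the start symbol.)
Nullable non-terminals: A.
FIRST sets used below: FIRST(A) = { '-', 'y', ε }, FIRST(P) = { '-' }

A: nullable alternative(s) A → ε; FOLLOW(A) = { $, '-', 'y' }
  A → A y y: FIRST \ {ε} = { '-', 'y' } — overlaps FOLLOW(A) on { '-', 'y' }: CONFLICT
  A → P: FIRST \ {ε} = { '-' } — overlaps FOLLOW(A) on { '-' }: CONFLICT
  A → ε: FIRST \ {ε} = { } — this is the only nullable alternative, skip

B, E, P have no nullable alternative, so no FIRST/FOLLOW check is needed there.

So the grammar has 2 FIRST/FOLLOW conflicts (marked CONFLICT above).

Answer: Yes. A → A y y with FOLLOW(A) on { '-', 'y' }; A → P with FOLLOW(A) on { '-' }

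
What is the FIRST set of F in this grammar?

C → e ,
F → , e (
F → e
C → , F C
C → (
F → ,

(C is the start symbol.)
{ ',', 'e' }

From F → , e (:
  - ',' is a terminal: add ',' and stop
From F → e:
  - e is a terminal: add 'e' and stop
From F → ,:
  - ',' is a terminal: add ',' and stop

Collecting: FIRST(F) = { ',', 'e' }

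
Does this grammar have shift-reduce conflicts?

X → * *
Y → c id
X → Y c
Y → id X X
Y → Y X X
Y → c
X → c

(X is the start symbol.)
Yes — I4: [X → c .] vs [Y → c . id]; I10: [X → Y c .] vs [Y → c . id]

Augment with X' → X and build the canonical LR(0) collection (I0 = CLOSURE({[X' → . X]}), then GOTO on every symbol after a dot until no new states appear). It has 13 states:
  I0: { [X → . * *], [X → . Y c], [X → . c], [X' → . X], [Y → . Y X X], [Y → . c id], [Y → . c], [Y → . id X X] }  — shift
  I1: { [X → * . *] }  — shift
  I2: { [X' → X .] }  — accept
  I3: { [X → . * *], [X → . Y c], [X → . c], [X → Y . c], [Y → . Y X X], [Y → . c id], [Y → . c], [Y → . id X X], [Y → Y . X X] }  — shift
  I4: { [X → c .], [Y → c . id], [Y → c .] }  — shift, 2 reduces
  I5: { [X → . * *], [X → . Y c], [X → . c], [Y → . Y X X], [Y → . c id], [Y → . c], [Y → . id X X], [Y → id . X X] }  — shift
  I6: { [X → . * *], [X → . Y c], [X → . c], [Y → . Y X X], [Y → . c id], [Y → . c], [Y → . id X X], [Y → id X . X] }  — shift
  I7: { [Y → id X X .] }  — reduce
  I8: { [Y → c id .] }  — reduce
  I9: { [X → . * *], [X → . Y c], [X → . c], [Y → . Y X X], [Y → . c id], [Y → . c], [Y → . id X X], [Y → Y X . X] }  — shift
  I10: { [X → Y c .], [X → c .], [Y → c . id], [Y → c .] }  — shift, 3 reduces
  I11: { [Y → Y X X .] }  — reduce
  I12: { [X → * * .] }  — reduce

I4 contains reduce items [X → c .], [Y → c .] and shift item [Y → c . id] — shift-reduce conflict.
I10 contains reduce items [X → Y c .], [X → c .], [Y → c .] and shift item [Y → c . id] — shift-reduce conflict.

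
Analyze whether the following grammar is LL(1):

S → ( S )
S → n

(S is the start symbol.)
For S:
  PREDICT(S → '(' S ')') = { '(' }
  PREDICT(S → n) = { 'n' }

All predict sets are disjoint. The grammar IS LL(1).

Answer: Yes, the grammar is LL(1).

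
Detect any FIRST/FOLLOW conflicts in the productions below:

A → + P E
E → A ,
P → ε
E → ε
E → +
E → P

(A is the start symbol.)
Nullable non-terminals: E, P.
FIRST sets used below: FIRST(A) = { '+' }, FIRST(P) = { ε }

E: nullable alternative(s) E → ε, E → P; FOLLOW(E) = { $, ',' }
  E → A ,: FIRST \ {ε} = { '+' } — disjoint from FOLLOW(E)
  E → ε: FIRST \ {ε} = { } — disjoint from FOLLOW(E)
  E → +: FIRST \ {ε} = { '+' } — disjoint from FOLLOW(E)
  E → P: FIRST \ {ε} = { } — disjoint from FOLLOW(E)
P has a nullable alternative but only one production, so nothing to check.

A has no nullable alternative, so no FIRST/FOLLOW check is needed there.

No FIRST/FOLLOW conflicts found.

Answer: No FIRST/FOLLOW conflicts.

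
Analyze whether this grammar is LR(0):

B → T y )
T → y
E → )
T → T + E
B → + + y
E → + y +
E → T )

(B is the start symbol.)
A grammar is LR(0) if no state in the canonical LR(0) collection has:
  - both a shift item (dot before a terminal) and a complete item (shift-reduce conflict), or
  - two or more complete items (reduce-reduce conflict; the accept item [B' → B .] counts as a complete item here).

Augment with B' → B and build the canonical LR(0) collection (I0 = CLOSURE({[B' → . B]}), then GOTO on every symbol after a dot until no new states appear). It has 17 states:
  I0: { [B → . + + y], [B → . T y )], [B' → . B], [T → . T + E], [T → . y] }  — shift
  I1: { [B → + . + y] }  — shift
  I2: { [B' → B .] }  — accept
  I3: { [B → T . y )], [T → T . + E] }  — shift
  I4: { [T → y .] }  — reduce
  I5: { [E → . )], [E → . + y +], [E → . T )], [T → . T + E], [T → . y], [T → T + . E] }  — shift
  I6: { [B → T y . )] }  — shift
  I7: { [B → T y ) .] }  — reduce
  I8: { [E → ) .] }  — reduce
  I9: { [E → + . y +] }  — shift
  I10: { [T → T + E .] }  — reduce
  I11: { [E → T . )], [T → T . + E] }  — shift
  I12: { [E → T ) .] }  — reduce
  I13: { [E → + y . +] }  — shift
  I14: { [E → + y + .] }  — reduce
  I15: { [B → + + . y] }  — shift
  I16: { [B → + + y .] }  — reduce

Every state is either a pure shift/goto state or contains exactly one complete item and nothing to shift — no conflicts. The grammar is LR(0).

Answer: Yes, the grammar is LR(0)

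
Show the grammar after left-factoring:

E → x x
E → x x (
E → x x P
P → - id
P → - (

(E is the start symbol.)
Left-factoring transforms A → αβ₁ | αβ₂ into A → αA' and A' → β₁ | β₂
(α is the longest common prefix among the alternatives). Repeat until
no nonterminal has two alternatives with a common prefix.

Round 1: E has alternatives sharing prefix 'x x'. Introduce E': E → x x E'
  Add: E' → ε
  Add: E' → (
  Add: E' → P

Round 2: P has alternatives sharing prefix '-'. Introduce P': P → - P'
  Add: P' → id
  Add: P' → (

No remaining common prefixes — done.

Resulting grammar:
E → x x E'
E' → ε
E' → (
E' → P
P → - P'
P' → id
P' → (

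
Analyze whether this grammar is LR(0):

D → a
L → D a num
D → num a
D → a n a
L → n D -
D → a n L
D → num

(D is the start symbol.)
No. Shift-reduce conflict between [D → a .] and [D → a . n L]

A grammar is LR(0) if no state in the canonical LR(0) collection has:
  - both a shift item (dot before a terminal) and a complete item (shift-reduce conflict), or
  - two or more complete items (reduce-reduce conflict; the accept item [D' → D .] counts as a complete item here).

Augment with D' → D and build the canonical LR(0) collection (I0 = CLOSURE({[D' → . D]}), then GOTO on every symbol after a dot until no new states appear). It has 14 states:
  I0: { [D → . a n L], [D → . a n a], [D → . a], [D → . num a], [D → . num], [D' → . D] }  — shift
  I1: { [D' → D .] }  — accept
  I2: { [D → a . n L], [D → a . n a], [D → a .] }  — shift, reduce
  I3: { [D → num . a], [D → num .] }  — shift, reduce
  I4: { [D → num a .] }  — reduce
  I5: { [D → . a n L], [D → . a n a], [D → . a], [D → . num a], [D → . num], [D → a n . L], [D → a n . a], [L → . D a num], [L → . n D -] }  — shift
  I6: { [L → D . a num] }  — shift
  I7: { [D → a n L .] }  — reduce
  I8: { [D → a . n L], [D → a . n a], [D → a .], [D → a n a .] }  — shift, 2 reduces
  I9: { [D → . a n L], [D → . a n a], [D → . a], [D → . num a], [D → . num], [L → n . D -] }  — shift
  I10: { [L → n D . -] }  — shift
  I11: { [L → n D - .] }  — reduce
  I12: { [L → D a . num] }  — shift
  I13: { [L → D a num .] }  — reduce

Conflict in state I2:
  Shift-reduce conflict between [D → a .] and [D → a . n L]
So the grammar is NOT LR(0).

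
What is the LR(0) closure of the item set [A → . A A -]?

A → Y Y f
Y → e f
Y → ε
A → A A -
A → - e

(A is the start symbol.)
{ [A → . - e], [A → . A A -], [A → . Y Y f], [Y → . e f], [Y → .] }

Start with: [A → . A A -]
  [A → . A A -] has the dot before A: add [A → . Y Y f], [A → . - e]
  [A → . Y Y f] has the dot before Y: add [Y → . e f], [Y → .]
No further items can be added.

CLOSURE = { [A → . - e], [A → . A A -], [A → . Y Y f], [Y → . e f], [Y → .] }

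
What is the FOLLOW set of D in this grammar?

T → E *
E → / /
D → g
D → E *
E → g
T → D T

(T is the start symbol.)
To compute FOLLOW(D), find every occurrence of D on a right-hand side N → α D β: add FIRST(β) \ {ε}, and if β is empty or nullable also add FOLLOW(N). Iterate to a fixed point.

In T → D T: D is followed by T, add FIRST(T) \ {ε} = { '/', 'g' }

Taking the union: FOLLOW(D) = { '/', 'g' }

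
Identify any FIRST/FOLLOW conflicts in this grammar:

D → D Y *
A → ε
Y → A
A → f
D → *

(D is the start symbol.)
A FIRST/FOLLOW conflict occurs when a non-terminal N has a nullable alternative N → β (β ⇒* ε) and another alternative N → α with FIRST(α) ∩ FOLLOW(N) ≠ ∅: on such a lookahead the parser cannot decide between expanding α and letting N vanish via β.

Nullable non-terminals: A, Y.

A: nullable alternative(s) A → ε; FOLLOW(A) = { '*' }
  A → ε: FIRST \ {ε} = { } — this is the only nullable alternative, skip
  A → f: FIRST \ {ε} = { 'f' } — disjoint from FOLLOW(A)
Y has a nullable alternative but only one production, so nothing to check.

D has no nullable alternative, so no FIRST/FOLLOW check is needed there.

No FIRST/FOLLOW conflicts found.

Answer: No FIRST/FOLLOW conflicts.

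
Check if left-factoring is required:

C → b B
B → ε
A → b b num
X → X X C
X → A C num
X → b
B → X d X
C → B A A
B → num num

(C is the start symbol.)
No, left-factoring is not needed

Left-factoring is needed when two productions for the same non-terminal
share a common prefix on the right-hand side.

Productions for C:
  C → b B
  C → B A A
Productions for B:
  B → ε
  B → X d X
  B → num num
Productions for X:
  X → X X C
  X → A C num
  X → b

No common prefixes found.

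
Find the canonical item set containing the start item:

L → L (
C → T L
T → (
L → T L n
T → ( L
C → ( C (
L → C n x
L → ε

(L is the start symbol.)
{ [C → . ( C (], [C → . T L], [L → . C n x], [L → . L (], [L → . T L n], [L → .], [L' → . L], [T → . ( L], [T → . (] }

First, augment the grammar with L' → L
I₀ = CLOSURE({ [L' → . L] }):
  [L' → . L] has the dot before L: add [L → . L (], [L → . T L n], [L → . C n x], [L → .]
  [L → . T L n] has the dot before T: add [T → . (], [T → . ( L]
  [L → . C n x] has the dot before C: add [C → . T L], [C → . ( C (]
No further items can be added.

I₀ = { [C → . ( C (], [C → . T L], [L → . C n x], [L → . L (], [L → . T L n], [L → .], [L' → . L], [T → . ( L], [T → . (] }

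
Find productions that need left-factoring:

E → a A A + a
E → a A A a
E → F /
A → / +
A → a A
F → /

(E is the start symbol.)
Yes, E has productions with common prefix 'a A A'

Left-factoring is needed when two productions for the same non-terminal
share a common prefix on the right-hand side.

Productions for E:
  E → a A A + a
  E → a A A a
  E → F /
Productions for A:
  A → / +
  A → a A

Found common prefix 'a A A' in productions for E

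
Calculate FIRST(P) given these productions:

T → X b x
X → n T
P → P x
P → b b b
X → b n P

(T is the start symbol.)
{ 'b' }

From P → P x:
  - P is the symbol being defined: contributes nothing new
    P is not nullable, so stop
From P → b b b:
  - b is a terminal: add 'b' and stop

Collecting: FIRST(P) = { 'b' }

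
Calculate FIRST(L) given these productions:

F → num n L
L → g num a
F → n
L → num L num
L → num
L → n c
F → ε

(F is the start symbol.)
To compute FIRST(L), examine every production with L on the left-hand side, reading each right-hand side left to right until a non-nullable symbol is reached.

From L → g num a:
  - g is a terminal: add 'g' and stop
From L → num L num:
  - num is a terminal: add 'num' and stop
From L → num:
  - num is a terminal: add 'num' and stop
From L → n c:
  - n is a terminal: add 'n' and stop

Collecting: FIRST(L) = { 'g', 'n', 'num' }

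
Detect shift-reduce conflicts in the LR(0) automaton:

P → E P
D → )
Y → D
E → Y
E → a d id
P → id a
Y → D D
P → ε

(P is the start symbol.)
Augment with P' → P and build the canonical LR(0) collection (I0 = CLOSURE({[P' → . P]}), then GOTO on every symbol after a dot until no new states appear). It has 13 states:
  I0: { [D → . )], [E → . Y], [E → . a d id], [P → . E P], [P → . id a], [P → .], [P' → . P], [Y → . D D], [Y → . D] }  — shift, reduce
  I1: { [D → ) .] }  — reduce
  I2: { [D → . )], [Y → D . D], [Y → D .] }  — shift, reduce
  I3: { [D → . )], [E → . Y], [E → . a d id], [P → . E P], [P → . id a], [P → .], [P → E . P], [Y → . D D], [Y → . D] }  — shift, reduce
  I4: { [P' → P .] }  — accept
  I5: { [E → Y .] }  — reduce
  I6: { [E → a . d id] }  — shift
  I7: { [P → id . a] }  — shift
  I8: { [P → id a .] }  — reduce
  I9: { [E → a d . id] }  — shift
  I10: { [E → a d id .] }  — reduce
  I11: { [P → E P .] }  — reduce
  I12: { [Y → D D .] }  — reduce

I0 contains reduce item [P → .] and shift items [D → . )], [E → . a d id], [P → . id a] — shift-reduce conflict.
I2 contains reduce item [Y → D .] and shift item [D → . )] — shift-reduce conflict.
I3 contains reduce item [P → .] and shift items [D → . )], [E → . a d id], [P → . id a] — shift-reduce conflict.

Answer: Yes — I0: [P → .] vs [D → . )]; I2: [Y → D .] vs [D → . )]; I3: [P → .] vs [D → . )]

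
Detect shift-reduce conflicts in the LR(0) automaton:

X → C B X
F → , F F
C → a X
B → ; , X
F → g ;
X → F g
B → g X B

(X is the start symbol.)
No shift-reduce conflicts

Augment with X' → X and build the canonical LR(0) collection (I0 = CLOSURE({[X' → . X]}), then GOTO on every symbol after a dot until no new states appear). It has 20 states:
  I0: { [C → . a X], [F → . , F F], [F → . g ;], [X → . C B X], [X → . F g], [X' → . X] }  — shift
  I1: { [F → , . F F], [F → . , F F], [F → . g ;] }  — shift
  I2: { [B → . ; , X], [B → . g X B], [X → C . B X] }  — shift
  I3: { [X → F . g] }  — shift
  I4: { [X' → X .] }  — accept
  I5: { [C → . a X], [C → a . X], [F → . , F F], [F → . g ;], [X → . C B X], [X → . F g] }  — shift
  I6: { [F → g . ;] }  — shift
  I7: { [F → g ; .] }  — reduce
  I8: { [C → a X .] }  — reduce
  I9: { [X → F g .] }  — reduce
  I10: { [B → ; . , X] }  — shift
  I11: { [C → . a X], [F → . , F F], [F → . g ;], [X → . C B X], [X → . F g], [X → C B . X] }  — shift
  I12: { [B → g . X B], [C → . a X], [F → . , F F], [F → . g ;], [X → . C B X], [X → . F g] }  — shift
  I13: { [B → . ; , X], [B → . g X B], [B → g X . B] }  — shift
  I14: { [B → g X B .] }  — reduce
  I15: { [X → C B X .] }  — reduce
  I16: { [B → ; , . X], [C → . a X], [F → . , F F], [F → . g ;], [X → . C B X], [X → . F g] }  — shift
  I17: { [B → ; , X .] }  — reduce
  I18: { [F → , F . F], [F → . , F F], [F → . g ;] }  — shift
  I19: { [F → , F F .] }  — reduce

No state contains both a complete item and a shift item.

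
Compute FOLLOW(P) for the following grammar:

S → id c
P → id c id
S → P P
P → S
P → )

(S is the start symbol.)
{ $, ')', 'id' }

To compute FOLLOW(P), find every occurrence of P on a right-hand side N → α P β: add FIRST(β) \ {ε}, and if β is empty or nullable also add FOLLOW(N). Iterate to a fixed point.

In S → P P: P is followed by P, add FIRST(P) \ {ε} = { ')', 'id' }
In S → P P: P is at the end, add FOLLOW(S)

The FOLLOW sets referred to above (computed the same way, to a fixed point):
  FOLLOW(S) = { $, ')', 'id' }

Taking the union: FOLLOW(P) = { $, ')', 'id' }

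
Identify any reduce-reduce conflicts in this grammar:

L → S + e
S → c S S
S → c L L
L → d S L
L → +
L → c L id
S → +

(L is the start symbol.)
Augment with L' → L and build the canonical LR(0) collection (I0 = CLOSURE({[L' → . L]}), then GOTO on every symbol after a dot until no new states appear). It has 19 states:
  I0: { [L → . +], [L → . S + e], [L → . c L id], [L → . d S L], [L' → . L], [S → . +], [S → . c L L], [S → . c S S] }  — shift
  I1: { [L → + .], [S → + .] }  — 2 reduces
  I2: { [L' → L .] }  — accept
  I3: { [L → S . + e] }  — shift
  I4: { [L → . +], [L → . S + e], [L → . c L id], [L → . d S L], [L → c . L id], [S → . +], [S → . c L L], [S → . c S S], [S → c . L L], [S → c . S S] }  — shift
  I5: { [L → d . S L], [S → . +], [S → . c L L], [S → . c S S] }  — shift
  I6: { [S → + .] }  — reduce
  I7: { [L → . +], [L → . S + e], [L → . c L id], [L → . d S L], [L → d S . L], [S → . +], [S → . c L L], [S → . c S S] }  — shift
  I8: { [L → . +], [L → . S + e], [L → . c L id], [L → . d S L], [S → . +], [S → . c L L], [S → . c S S], [S → c . L L], [S → c . S S] }  — shift
  I9: { [L → . +], [L → . S + e], [L → . c L id], [L → . d S L], [S → . +], [S → . c L L], [S → . c S S], [S → c L . L] }  — shift
  I10: { [L → S . + e], [S → . +], [S → . c L L], [S → . c S S], [S → c S . S] }  — shift
  I11: { [L → S + . e], [S → + .] }  — shift, reduce
  I12: { [S → c S S .] }  — reduce
  I13: { [L → S + e .] }  — reduce
  I14: { [S → c L L .] }  — reduce
  I15: { [L → d S L .] }  — reduce
  I16: { [L → . +], [L → . S + e], [L → . c L id], [L → . d S L], [L → c L . id], [S → . +], [S → . c L L], [S → . c S S], [S → c L . L] }  — shift
  I17: { [L → c L id .] }  — reduce
  I18: { [L → S + . e] }  — shift

I1 contains complete items [L → + .], [S → + .] — reduce-reduce conflict.

Answer: Yes — I1: [L → + .] vs [S → + .]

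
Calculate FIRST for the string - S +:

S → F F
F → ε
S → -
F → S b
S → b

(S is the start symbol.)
{ '-' }

To compute FIRST(- S +), process the symbols left to right:
Symbol - is a terminal. Add '-' and stop.
FIRST(- S +) = { '-' }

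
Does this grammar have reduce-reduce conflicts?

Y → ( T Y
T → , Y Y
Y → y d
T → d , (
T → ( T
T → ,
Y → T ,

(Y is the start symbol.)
A reduce-reduce conflict occurs when an LR(0) state has two complete items [A → α .] and [B → β .] — both call for a reduction, and with no lookahead the parser cannot choose between them.

Augment with Y' → Y and build the canonical LR(0) collection (I0 = CLOSURE({[Y' → . Y]}), then GOTO on every symbol after a dot until no new states appear). It has 17 states:
  I0: { [T → . ( T], [T → . , Y Y], [T → . ,], [T → . d , (], [Y → . ( T Y], [Y → . T ,], [Y → . y d], [Y' → . Y] }  — shift
  I1: { [T → ( . T], [T → . ( T], [T → . , Y Y], [T → . ,], [T → . d , (], [Y → ( . T Y] }  — shift
  I2: { [T → , . Y Y], [T → , .], [T → . ( T], [T → . , Y Y], [T → . ,], [T → . d , (], [Y → . ( T Y], [Y → . T ,], [Y → . y d] }  — shift, reduce
  I3: { [Y → T . ,] }  — shift
  I4: { [Y' → Y .] }  — accept
  I5: { [T → d . , (] }  — shift
  I6: { [Y → y . d] }  — shift
  I7: { [Y → y d .] }  — reduce
  I8: { [T → d , . (] }  — shift
  I9: { [T → d , ( .] }  — reduce
  I10: { [Y → T , .] }  — reduce
  I11: { [T → , Y . Y], [T → . ( T], [T → . , Y Y], [T → . ,], [T → . d , (], [Y → . ( T Y], [Y → . T ,], [Y → . y d] }  — shift
  I12: { [T → , Y Y .] }  — reduce
  I13: { [T → ( . T], [T → . ( T], [T → . , Y Y], [T → . ,], [T → . d , (] }  — shift
  I14: { [T → ( T .], [T → . ( T], [T → . , Y Y], [T → . ,], [T → . d , (], [Y → ( T . Y], [Y → . ( T Y], [Y → . T ,], [Y → . y d] }  — shift, reduce
  I15: { [Y → ( T Y .] }  — reduce
  I16: { [T → ( T .] }  — reduce

No state contains more than one complete item.

Answer: No reduce-reduce conflicts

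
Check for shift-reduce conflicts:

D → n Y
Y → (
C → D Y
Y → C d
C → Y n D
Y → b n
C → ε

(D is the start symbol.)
Yes — I2: [C → .] vs [D → . n Y]; I5: [C → .] vs [D → . n Y]; I6: [D → n Y .] vs [C → Y . n D]; I11: [C → D Y .] vs [C → Y . n D]

A shift-reduce conflict occurs when an LR(0) state has both:
  - a complete (reduce) item [A → α .] (dot at the end), and
  - a shift item [B → β . c γ] (dot before a terminal).

Augment with D' → D and build the canonical LR(0) collection (I0 = CLOSURE({[D' → . D]}), then GOTO on every symbol after a dot until no new states appear). It has 13 states:
  I0: { [D → . n Y], [D' → . D] }  — shift
  I1: { [D' → D .] }  — accept
  I2: { [C → . D Y], [C → . Y n D], [C → .], [D → . n Y], [D → n . Y], [Y → . (], [Y → . C d], [Y → . b n] }  — shift, reduce
  I3: { [Y → ( .] }  — reduce
  I4: { [Y → C . d] }  — shift
  I5: { [C → . D Y], [C → . Y n D], [C → .], [C → D . Y], [D → . n Y], [Y → . (], [Y → . C d], [Y → . b n] }  — shift, reduce
  I6: { [C → Y . n D], [D → n Y .] }  — shift, reduce
  I7: { [Y → b . n] }  — shift
  I8: { [Y → b n .] }  — reduce
  I9: { [C → Y n . D], [D → . n Y] }  — shift
  I10: { [C → Y n D .] }  — reduce
  I11: { [C → D Y .], [C → Y . n D] }  — shift, reduce
  I12: { [Y → C d .] }  — reduce

I2 contains reduce item [C → .] and shift items [D → . n Y], [Y → . (], [Y → . b n] — shift-reduce conflict.
I5 contains reduce item [C → .] and shift items [D → . n Y], [Y → . (], [Y → . b n] — shift-reduce conflict.
I6 contains reduce item [D → n Y .] and shift item [C → Y . n D] — shift-reduce conflict.
I11 contains reduce item [C → D Y .] and shift item [C → Y . n D] — shift-reduce conflict.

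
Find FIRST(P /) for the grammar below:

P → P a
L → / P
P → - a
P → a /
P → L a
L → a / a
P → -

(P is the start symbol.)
{ '-', '/', 'a' }

FIRST sets of the non-terminals involved (from the grammar, by fixed-point iteration):
  FIRST(P) = { '-', '/', 'a' }

To compute FIRST(P /), process the symbols left to right:
Symbol P is a non-terminal. Add FIRST(P) \ {ε} = { '-', '/', 'a' }
P is not nullable (ε ∉ FIRST(P)), so stop here.
FIRST(P /) = { '-', '/', 'a' }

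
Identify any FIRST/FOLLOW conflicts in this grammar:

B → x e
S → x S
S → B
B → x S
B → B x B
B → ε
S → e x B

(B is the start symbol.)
Yes. B → x e with FOLLOW(B) on { 'x' }; B → x S with FOLLOW(B) on { 'x' }; B → B x B with FOLLOW(B) on { 'x' }; S → x S with FOLLOW(S) on { 'x' }

A FIRST/FOLLOW conflict occurs when a non-terminal N has a nullable alternative N → β (β ⇒* ε) and another alternative N → α with FIRST(α) ∩ FOLLOW(N) ≠ ∅: on such a lookahead the parser cannot decide between expanding α and letting N vanish via β.

Nullable non-terminals: B, S.
FIRST sets used below: FIRST(B) = { 'x', ε }

B: nullable alternative(s) B → ε; FOLLOW(B) = { $, 'x' }
  B → x e: FIRST \ {ε} = { 'x' } — overlaps FOLLOW(B) on { 'x' }: CONFLICT
  B → x S: FIRST \ {ε} = { 'x' } — overlaps FOLLOW(B) on { 'x' }: CONFLICT
  B → B x B: FIRST \ {ε} = { 'x' } — overlaps FOLLOW(B) on { 'x' }: CONFLICT
  B → ε: FIRST \ {ε} = { } — this is the only nullable alternative, skip

S: nullable alternative(s) S → B; FOLLOW(S) = { $, 'x' }
  S → x S: FIRST \ {ε} = { 'x' } — overlaps FOLLOW(S) on { 'x' }: CONFLICT
  S → B: FIRST \ {ε} = { 'x' } — this is the only nullable alternative, skip
  S → e x B: FIRST \ {ε} = { 'e' } — disjoint from FOLLOW(S)

So the grammar has 4 FIRST/FOLLOW conflicts (marked CONFLICT above).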